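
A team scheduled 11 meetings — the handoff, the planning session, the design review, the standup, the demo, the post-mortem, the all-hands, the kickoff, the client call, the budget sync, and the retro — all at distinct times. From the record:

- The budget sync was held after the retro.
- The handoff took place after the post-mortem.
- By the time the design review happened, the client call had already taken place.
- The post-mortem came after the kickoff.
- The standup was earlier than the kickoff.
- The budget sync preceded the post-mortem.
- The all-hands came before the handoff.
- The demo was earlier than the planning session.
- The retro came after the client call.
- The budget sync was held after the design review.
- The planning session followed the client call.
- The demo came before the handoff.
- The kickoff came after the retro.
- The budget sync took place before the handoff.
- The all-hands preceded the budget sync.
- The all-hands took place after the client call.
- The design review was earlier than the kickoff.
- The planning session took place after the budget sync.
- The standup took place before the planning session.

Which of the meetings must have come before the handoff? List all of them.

Directly stated before the handoff: the all-hands, the budget sync, the demo, and the post-mortem.
The client call reaches the handoff via the client call → the all-hands → the handoff.
The design review reaches the handoff via the design review → the budget sync → the handoff.
The kickoff reaches the handoff via the kickoff → the post-mortem → the handoff.
Likewise the retro and the standup each reach the handoff by chaining the stated constraints.

the all-hands, the budget sync, the client call, the demo, the design review, the kickoff, the post-mortem, the retro, the standup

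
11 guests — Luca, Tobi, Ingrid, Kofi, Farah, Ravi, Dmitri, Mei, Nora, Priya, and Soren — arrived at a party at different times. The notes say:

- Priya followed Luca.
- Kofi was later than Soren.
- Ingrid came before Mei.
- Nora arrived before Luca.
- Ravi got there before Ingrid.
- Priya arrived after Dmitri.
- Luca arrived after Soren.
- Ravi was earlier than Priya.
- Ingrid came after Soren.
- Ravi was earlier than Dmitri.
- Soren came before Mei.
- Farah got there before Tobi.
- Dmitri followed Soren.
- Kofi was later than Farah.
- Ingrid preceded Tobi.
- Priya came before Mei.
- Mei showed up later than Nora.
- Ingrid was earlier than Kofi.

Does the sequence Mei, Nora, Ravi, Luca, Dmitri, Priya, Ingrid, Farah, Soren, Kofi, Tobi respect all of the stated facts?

The constraints require Soren before Luca, but in the proposed sequence Luca appears ahead of Soren. That one violation is enough.

no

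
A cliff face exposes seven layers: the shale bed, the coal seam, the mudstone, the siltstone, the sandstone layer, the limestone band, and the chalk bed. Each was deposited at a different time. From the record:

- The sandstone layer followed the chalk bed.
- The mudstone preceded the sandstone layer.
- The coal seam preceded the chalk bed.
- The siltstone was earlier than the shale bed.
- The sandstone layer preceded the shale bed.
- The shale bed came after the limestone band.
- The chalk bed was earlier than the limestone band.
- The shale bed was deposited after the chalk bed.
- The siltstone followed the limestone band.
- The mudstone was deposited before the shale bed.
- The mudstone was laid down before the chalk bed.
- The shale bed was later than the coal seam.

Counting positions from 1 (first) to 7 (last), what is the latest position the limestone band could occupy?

5

The limestone band must come before the shale bed and the siltstone — 2 layers forced after it.
Everything else can be placed before the limestone band in some valid order, so the limestone band can sit as late as position 7 − 2 = 5.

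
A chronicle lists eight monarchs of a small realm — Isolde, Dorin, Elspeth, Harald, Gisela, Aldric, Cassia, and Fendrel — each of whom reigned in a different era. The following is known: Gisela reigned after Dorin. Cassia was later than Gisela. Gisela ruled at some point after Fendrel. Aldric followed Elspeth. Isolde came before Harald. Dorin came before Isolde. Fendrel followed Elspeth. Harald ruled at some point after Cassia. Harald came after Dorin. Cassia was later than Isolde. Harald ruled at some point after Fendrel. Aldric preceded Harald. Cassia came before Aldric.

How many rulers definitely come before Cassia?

Directly stated before Cassia: Gisela and Isolde.
Dorin reaches Cassia via Dorin → Isolde → Cassia.
Elspeth reaches Cassia via Elspeth → Fendrel → Gisela → Cassia.
Fendrel reaches Cassia via Fendrel → Gisela → Cassia.
That's Dorin, Elspeth, Fendrel, Gisela, and Isolde — 5 in all.

5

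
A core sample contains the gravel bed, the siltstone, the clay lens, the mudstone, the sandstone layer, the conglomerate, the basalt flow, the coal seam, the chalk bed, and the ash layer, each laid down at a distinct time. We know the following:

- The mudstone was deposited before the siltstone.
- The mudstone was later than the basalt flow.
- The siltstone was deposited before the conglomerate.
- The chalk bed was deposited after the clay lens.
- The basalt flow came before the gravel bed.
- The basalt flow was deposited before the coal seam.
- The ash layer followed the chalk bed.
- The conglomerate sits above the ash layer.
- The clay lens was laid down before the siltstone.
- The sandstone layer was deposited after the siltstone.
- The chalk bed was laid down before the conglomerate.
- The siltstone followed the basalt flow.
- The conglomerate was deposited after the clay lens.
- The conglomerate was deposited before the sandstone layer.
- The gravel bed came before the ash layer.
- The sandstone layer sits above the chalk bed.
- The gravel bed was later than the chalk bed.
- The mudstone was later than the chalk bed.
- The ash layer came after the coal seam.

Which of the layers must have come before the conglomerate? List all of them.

the ash layer, the basalt flow, the chalk bed, the clay lens, the coal seam, the gravel bed, the mudstone, the siltstone

Directly stated before the conglomerate: the ash layer, the chalk bed, the clay lens, and the siltstone.
The basalt flow reaches the conglomerate via the basalt flow → the siltstone → the conglomerate.
The coal seam reaches the conglomerate via the coal seam → the ash layer → the conglomerate.
The gravel bed reaches the conglomerate via the gravel bed → the ash layer → the conglomerate.
Likewise the mudstone reaches the conglomerate by chaining the stated constraints.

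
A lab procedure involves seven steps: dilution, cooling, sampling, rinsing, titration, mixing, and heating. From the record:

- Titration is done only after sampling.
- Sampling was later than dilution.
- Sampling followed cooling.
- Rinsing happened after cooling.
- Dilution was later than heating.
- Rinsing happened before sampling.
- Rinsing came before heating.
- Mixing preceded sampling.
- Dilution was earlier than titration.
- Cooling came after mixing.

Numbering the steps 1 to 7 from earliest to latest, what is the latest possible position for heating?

4

Heating must come before dilution, sampling, and titration — 3 steps forced after it.
Everything else can be placed before heating in some valid order, so heating can sit as late as position 7 − 3 = 4.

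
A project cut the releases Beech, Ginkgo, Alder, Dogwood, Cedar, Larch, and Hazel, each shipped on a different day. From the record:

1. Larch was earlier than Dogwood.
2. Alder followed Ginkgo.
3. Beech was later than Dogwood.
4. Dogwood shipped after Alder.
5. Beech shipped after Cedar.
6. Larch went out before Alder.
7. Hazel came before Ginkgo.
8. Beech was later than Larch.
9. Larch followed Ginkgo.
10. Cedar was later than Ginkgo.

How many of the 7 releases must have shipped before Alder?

3

Directly stated before Alder: Ginkgo and Larch.
Hazel reaches Alder via Hazel → Ginkgo → Alder.
That's Ginkgo, Hazel, and Larch — 3 in all.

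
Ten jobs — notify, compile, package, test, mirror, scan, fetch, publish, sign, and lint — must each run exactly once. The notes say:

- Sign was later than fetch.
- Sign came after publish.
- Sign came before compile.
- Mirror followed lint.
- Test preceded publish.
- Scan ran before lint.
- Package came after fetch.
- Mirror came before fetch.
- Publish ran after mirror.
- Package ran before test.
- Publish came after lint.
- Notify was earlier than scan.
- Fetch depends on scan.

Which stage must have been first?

notify

Notify has a chain of constraints placing it before every other stage, so notify must be first.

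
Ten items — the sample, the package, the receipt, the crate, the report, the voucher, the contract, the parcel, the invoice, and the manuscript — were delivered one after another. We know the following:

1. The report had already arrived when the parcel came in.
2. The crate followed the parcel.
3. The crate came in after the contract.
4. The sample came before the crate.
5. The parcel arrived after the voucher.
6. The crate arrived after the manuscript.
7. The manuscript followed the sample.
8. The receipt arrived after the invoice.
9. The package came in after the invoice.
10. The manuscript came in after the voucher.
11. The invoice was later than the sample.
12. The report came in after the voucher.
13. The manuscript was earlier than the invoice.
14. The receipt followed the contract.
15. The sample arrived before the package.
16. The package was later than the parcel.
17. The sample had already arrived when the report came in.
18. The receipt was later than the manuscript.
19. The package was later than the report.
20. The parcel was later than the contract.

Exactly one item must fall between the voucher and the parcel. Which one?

Tracing the constraints gives the voucher → the report → the parcel, so the report sits after the voucher and before the parcel.
No other item is forced both after the voucher and before the parcel.

the report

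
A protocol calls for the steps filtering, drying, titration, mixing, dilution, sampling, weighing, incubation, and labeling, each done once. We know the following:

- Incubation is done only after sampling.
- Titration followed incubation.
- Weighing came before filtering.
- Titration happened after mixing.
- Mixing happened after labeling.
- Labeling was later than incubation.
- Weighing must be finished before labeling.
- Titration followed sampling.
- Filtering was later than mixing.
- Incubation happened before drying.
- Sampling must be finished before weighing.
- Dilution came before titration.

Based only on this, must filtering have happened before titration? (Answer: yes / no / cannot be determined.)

No chain of stated constraints runs from filtering to titration, and none runs from titration to filtering either.
So the relative order of filtering and titration is not fixed by the given facts.

cannot be determined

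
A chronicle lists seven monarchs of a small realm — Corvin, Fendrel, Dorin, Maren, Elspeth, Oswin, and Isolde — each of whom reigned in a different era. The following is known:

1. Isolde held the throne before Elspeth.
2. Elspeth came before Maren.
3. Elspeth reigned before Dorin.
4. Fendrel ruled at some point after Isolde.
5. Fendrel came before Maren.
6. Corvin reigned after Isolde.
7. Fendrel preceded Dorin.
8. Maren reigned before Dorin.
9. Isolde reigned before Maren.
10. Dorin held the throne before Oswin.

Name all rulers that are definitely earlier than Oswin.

Dorin, Elspeth, Fendrel, Isolde, Maren

Directly stated before Oswin: Dorin.
Elspeth reaches Oswin via Elspeth → Dorin → Oswin.
Fendrel reaches Oswin via Fendrel → Dorin → Oswin.
Isolde reaches Oswin via Isolde → Fendrel → Dorin → Oswin.
Likewise Maren reaches Oswin by chaining the stated constraints.
No chain forces Corvin ahead of Oswin.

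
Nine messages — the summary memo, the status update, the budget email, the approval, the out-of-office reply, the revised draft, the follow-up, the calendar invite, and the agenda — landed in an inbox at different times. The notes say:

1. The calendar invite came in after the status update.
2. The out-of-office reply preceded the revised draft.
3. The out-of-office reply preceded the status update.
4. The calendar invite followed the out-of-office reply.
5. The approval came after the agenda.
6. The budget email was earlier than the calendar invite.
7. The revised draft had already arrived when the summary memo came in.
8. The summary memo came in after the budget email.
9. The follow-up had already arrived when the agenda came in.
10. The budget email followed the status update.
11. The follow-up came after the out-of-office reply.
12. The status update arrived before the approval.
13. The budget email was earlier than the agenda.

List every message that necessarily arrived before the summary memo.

the budget email, the out-of-office reply, the revised draft, the status update

Directly stated before the summary memo: the budget email and the revised draft.
The out-of-office reply reaches the summary memo via the out-of-office reply → the revised draft → the summary memo.
The status update reaches the summary memo via the status update → the budget email → the summary memo.
No chain forces the calendar invite (or any of the others) ahead of the summary memo.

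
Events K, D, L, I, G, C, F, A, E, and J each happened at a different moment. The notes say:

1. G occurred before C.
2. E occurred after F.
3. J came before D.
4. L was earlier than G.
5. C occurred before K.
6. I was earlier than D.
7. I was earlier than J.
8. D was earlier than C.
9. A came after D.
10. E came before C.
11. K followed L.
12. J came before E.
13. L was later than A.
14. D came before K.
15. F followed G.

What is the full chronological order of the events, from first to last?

The constraints fix every adjacent pair, so only one ordering works:
I → J → D → A → L → G → F → E → C → K.

I, J, D, A, L, G, F, E, C, K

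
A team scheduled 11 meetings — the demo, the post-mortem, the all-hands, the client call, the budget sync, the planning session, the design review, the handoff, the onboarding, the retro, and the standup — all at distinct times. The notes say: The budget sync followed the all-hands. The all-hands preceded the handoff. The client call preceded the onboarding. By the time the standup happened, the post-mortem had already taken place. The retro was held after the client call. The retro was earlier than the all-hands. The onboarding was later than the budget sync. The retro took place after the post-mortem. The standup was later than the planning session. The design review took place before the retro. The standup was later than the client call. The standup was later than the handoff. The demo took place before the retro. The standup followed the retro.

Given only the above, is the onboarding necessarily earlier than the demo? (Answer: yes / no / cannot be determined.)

no

Tracing the constraints gives the demo → the retro → the all-hands → the budget sync → the onboarding, so the demo must come before the onboarding.
That means the onboarding cannot be before the demo.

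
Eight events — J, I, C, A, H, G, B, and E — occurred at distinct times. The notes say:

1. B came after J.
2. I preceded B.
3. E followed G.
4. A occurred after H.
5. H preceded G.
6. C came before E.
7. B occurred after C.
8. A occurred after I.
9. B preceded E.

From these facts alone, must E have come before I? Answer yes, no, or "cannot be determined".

Tracing the constraints gives I → B → E, so I must come before E.
That means E cannot be before I.

no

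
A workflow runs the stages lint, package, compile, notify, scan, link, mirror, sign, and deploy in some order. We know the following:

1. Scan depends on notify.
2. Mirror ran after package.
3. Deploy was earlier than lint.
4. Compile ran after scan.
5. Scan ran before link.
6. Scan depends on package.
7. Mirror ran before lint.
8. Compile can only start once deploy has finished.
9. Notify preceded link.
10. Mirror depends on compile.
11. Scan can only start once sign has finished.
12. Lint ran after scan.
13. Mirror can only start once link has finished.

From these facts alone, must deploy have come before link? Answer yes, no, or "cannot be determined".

cannot be determined

No chain of stated constraints runs from deploy to link, and none runs from link to deploy either.
So the relative order of deploy and link is not fixed by the given facts.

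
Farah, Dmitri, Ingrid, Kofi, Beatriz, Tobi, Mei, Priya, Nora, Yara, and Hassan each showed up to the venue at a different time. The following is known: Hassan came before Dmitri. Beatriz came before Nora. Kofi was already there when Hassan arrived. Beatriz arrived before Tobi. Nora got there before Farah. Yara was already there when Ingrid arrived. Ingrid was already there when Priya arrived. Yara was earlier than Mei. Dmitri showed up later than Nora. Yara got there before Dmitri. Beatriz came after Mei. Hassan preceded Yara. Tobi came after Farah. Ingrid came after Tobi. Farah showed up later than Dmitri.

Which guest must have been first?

Kofi

Kofi has a chain of constraints placing them before every other guest, so Kofi must be first.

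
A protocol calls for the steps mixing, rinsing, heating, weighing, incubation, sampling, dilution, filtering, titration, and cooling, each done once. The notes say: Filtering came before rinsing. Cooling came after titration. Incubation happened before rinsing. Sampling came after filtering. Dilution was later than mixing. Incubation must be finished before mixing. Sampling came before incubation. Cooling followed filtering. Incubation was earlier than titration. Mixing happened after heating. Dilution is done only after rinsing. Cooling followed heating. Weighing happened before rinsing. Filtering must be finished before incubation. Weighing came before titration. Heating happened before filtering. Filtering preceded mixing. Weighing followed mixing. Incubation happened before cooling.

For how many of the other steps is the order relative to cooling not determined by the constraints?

Forced before cooling: filtering, heating, incubation, mixing, sampling, titration, and weighing.
That leaves dilution and rinsing with no forced order relative to cooling — 2.

2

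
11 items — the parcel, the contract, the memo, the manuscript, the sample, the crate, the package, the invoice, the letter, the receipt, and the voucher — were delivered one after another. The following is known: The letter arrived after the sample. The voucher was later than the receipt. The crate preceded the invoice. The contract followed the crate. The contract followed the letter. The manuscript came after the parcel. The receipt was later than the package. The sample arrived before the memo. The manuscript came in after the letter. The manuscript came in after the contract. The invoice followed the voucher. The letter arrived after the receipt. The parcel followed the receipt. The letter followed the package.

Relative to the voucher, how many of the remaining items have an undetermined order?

7

Forced before the voucher: the package and the receipt; forced after the voucher: the invoice.
That leaves the contract, the crate, the letter, the manuscript, the memo, the parcel, and the sample with no forced order relative to the voucher — 7.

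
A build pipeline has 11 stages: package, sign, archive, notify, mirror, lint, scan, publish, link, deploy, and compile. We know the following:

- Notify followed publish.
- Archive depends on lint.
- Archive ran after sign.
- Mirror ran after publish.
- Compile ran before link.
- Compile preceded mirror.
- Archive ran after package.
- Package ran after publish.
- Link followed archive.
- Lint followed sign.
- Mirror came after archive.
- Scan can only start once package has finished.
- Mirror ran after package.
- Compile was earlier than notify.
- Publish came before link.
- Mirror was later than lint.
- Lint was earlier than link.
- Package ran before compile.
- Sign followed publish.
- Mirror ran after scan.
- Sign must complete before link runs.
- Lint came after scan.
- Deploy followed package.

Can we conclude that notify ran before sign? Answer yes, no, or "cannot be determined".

No chain of stated constraints runs from notify to sign, and none runs from sign to notify either.
So the relative order of notify and sign is not fixed by the given facts.

cannot be determined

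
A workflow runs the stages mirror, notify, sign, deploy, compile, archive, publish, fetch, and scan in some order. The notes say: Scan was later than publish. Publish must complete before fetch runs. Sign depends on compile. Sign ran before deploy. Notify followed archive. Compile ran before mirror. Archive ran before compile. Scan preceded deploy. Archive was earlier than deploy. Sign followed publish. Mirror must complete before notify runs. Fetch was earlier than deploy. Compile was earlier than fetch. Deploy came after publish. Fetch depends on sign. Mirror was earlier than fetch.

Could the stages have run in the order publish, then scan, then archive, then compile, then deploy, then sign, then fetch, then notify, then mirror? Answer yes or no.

The constraints require fetch before deploy, but in the proposed sequence deploy appears ahead of fetch. That one violation is enough.

no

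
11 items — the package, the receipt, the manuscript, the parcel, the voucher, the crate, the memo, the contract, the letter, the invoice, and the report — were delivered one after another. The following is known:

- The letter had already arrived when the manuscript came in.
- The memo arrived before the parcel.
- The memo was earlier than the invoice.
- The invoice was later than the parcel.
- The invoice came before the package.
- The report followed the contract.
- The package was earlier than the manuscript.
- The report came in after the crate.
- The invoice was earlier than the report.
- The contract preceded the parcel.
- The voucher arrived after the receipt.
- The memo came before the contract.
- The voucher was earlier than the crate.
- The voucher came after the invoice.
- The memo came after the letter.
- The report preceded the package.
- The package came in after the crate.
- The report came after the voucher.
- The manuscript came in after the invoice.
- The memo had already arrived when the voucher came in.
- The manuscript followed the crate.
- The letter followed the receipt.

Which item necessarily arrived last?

the manuscript

Every other item has a chain of constraints placing it before the manuscript, so the manuscript is last.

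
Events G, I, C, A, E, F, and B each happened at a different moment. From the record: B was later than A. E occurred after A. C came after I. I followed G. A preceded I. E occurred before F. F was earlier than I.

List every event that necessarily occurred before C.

Directly stated before C: I.
A reaches C via A → I → C.
E reaches C via E → F → I → C.
F reaches C via F → I → C.
Likewise G reaches C by chaining the stated constraints.

A, E, F, G, I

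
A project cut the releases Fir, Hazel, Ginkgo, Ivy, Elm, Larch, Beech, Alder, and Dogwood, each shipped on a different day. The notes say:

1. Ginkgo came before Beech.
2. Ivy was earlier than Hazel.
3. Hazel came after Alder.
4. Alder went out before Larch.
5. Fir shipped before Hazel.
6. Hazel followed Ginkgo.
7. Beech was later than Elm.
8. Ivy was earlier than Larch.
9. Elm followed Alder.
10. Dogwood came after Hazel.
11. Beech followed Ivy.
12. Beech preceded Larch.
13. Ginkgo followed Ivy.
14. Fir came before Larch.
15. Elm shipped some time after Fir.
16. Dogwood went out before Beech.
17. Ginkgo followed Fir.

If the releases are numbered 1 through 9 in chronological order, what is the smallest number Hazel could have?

5

Alder, Fir, Ginkgo, and Ivy must all come before Hazel — 4 forced predecessors.
Nothing else is forced ahead of Hazel, so its earliest slot is position 4 + 1 = 5.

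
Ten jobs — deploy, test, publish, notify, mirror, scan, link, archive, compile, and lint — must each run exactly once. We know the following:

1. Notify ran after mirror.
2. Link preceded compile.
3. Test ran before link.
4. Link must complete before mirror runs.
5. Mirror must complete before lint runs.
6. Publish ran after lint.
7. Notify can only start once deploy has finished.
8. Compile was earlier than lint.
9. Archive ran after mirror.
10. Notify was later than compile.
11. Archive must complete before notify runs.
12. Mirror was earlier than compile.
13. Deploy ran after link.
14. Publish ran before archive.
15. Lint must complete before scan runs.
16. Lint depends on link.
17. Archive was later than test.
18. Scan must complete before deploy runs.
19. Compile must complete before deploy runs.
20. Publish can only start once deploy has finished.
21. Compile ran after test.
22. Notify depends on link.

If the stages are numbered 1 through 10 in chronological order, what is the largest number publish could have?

Publish must come before archive and notify — 2 stages forced after it.
Everything else can be placed before publish in some valid order, so publish can sit as late as position 10 − 2 = 8.

8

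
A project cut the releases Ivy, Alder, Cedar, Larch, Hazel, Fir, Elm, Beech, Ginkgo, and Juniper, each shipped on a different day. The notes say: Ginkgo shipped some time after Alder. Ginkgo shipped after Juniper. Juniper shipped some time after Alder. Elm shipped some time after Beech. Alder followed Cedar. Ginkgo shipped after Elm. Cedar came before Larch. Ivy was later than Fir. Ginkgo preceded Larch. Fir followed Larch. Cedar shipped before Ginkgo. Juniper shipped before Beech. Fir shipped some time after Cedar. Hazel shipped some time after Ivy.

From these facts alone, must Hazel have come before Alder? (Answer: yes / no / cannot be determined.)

no

Tracing the constraints gives Alder → Ginkgo → Larch → Fir → Ivy → Hazel, so Alder must come before Hazel.
That means Hazel cannot be before Alder.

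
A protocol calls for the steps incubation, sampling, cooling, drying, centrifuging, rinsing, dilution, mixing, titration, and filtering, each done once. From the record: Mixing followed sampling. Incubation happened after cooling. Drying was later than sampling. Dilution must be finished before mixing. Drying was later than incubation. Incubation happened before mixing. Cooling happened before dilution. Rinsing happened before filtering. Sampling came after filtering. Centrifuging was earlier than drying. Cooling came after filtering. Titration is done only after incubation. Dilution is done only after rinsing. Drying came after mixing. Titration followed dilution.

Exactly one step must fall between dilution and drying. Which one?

mixing

Tracing the constraints gives dilution → mixing → drying, so mixing sits after dilution and before drying.
No other step is forced both after dilution and before drying.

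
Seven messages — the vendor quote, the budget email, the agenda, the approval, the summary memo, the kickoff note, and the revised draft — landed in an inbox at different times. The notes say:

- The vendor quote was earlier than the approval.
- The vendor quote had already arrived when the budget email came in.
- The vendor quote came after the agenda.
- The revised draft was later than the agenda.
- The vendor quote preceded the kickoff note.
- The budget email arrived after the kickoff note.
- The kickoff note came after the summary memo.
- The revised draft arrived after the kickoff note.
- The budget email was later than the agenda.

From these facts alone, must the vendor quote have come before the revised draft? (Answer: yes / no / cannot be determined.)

Chain the constraints: the vendor quote → the kickoff note → the revised draft. Each link is directly stated, so the vendor quote comes before the revised draft.

yes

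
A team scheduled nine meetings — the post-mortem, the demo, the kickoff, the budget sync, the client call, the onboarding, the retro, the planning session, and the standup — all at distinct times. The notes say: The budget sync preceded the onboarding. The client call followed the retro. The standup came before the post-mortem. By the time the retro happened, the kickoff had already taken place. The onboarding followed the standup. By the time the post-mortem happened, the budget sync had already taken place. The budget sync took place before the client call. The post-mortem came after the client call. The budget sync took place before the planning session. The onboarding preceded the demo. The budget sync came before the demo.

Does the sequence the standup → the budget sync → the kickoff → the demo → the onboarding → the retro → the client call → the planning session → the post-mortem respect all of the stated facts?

The constraints require the onboarding before the demo, but in the proposed sequence the demo appears ahead of the onboarding. That one violation is enough.

no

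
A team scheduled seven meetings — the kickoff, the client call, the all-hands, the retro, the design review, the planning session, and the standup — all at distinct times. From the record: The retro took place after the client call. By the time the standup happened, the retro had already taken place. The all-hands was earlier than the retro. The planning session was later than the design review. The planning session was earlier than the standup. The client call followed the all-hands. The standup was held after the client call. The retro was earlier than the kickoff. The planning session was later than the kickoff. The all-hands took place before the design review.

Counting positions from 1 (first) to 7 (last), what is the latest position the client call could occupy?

The client call must come before the kickoff, the planning session, the retro, and the standup — 4 meetings forced after it.
Everything else can be placed before the client call in some valid order, so the client call can sit as late as position 7 − 4 = 3.

3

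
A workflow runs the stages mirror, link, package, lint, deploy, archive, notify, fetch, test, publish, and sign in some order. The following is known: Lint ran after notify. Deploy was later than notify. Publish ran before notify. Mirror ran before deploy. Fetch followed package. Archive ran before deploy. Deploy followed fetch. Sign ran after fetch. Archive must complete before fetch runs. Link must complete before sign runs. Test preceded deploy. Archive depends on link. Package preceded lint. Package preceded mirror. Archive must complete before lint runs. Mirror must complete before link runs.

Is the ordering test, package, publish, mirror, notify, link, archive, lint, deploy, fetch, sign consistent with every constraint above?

The constraints require fetch before deploy, but in the proposed sequence deploy appears ahead of fetch. That one violation is enough.

no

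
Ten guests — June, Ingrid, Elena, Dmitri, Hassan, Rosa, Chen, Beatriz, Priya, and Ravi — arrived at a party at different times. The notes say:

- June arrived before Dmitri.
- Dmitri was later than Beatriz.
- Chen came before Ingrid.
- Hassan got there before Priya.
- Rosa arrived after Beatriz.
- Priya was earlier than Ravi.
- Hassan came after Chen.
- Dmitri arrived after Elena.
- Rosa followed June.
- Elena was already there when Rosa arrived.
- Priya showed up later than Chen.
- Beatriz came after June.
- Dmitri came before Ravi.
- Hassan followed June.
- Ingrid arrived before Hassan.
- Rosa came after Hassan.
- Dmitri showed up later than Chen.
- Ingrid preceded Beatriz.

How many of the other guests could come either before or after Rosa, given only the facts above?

Forced before Rosa: Beatriz, Chen, Elena, Hassan, Ingrid, and June.
That leaves Dmitri, Priya, and Ravi with no forced order relative to Rosa — 3.

3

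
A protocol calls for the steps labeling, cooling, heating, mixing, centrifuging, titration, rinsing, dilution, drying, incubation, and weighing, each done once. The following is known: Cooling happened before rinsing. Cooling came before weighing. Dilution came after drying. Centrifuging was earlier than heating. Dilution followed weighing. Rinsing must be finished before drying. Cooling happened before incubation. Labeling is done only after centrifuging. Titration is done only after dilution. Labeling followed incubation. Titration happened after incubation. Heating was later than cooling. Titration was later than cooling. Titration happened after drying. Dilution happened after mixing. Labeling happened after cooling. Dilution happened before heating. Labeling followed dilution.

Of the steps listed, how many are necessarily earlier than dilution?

Directly stated before dilution: drying, mixing, and weighing.
Cooling reaches dilution via cooling → weighing → dilution.
Rinsing reaches dilution via rinsing → drying → dilution.
That's cooling, drying, mixing, rinsing, and weighing — 5 in all.

5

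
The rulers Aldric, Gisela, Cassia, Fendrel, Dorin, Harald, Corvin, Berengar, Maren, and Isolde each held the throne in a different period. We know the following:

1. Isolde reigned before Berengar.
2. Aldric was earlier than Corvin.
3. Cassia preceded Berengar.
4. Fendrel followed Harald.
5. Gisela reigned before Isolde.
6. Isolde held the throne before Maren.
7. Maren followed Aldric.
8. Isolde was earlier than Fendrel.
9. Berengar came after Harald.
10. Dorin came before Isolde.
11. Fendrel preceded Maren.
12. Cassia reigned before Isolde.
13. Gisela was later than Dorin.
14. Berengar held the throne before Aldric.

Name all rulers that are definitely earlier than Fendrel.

Cassia, Dorin, Gisela, Harald, Isolde

Directly stated before Fendrel: Harald and Isolde.
Cassia reaches Fendrel via Cassia → Isolde → Fendrel.
Dorin reaches Fendrel via Dorin → Isolde → Fendrel.
Gisela reaches Fendrel via Gisela → Isolde → Fendrel.
No chain forces Corvin (or any of the others) ahead of Fendrel.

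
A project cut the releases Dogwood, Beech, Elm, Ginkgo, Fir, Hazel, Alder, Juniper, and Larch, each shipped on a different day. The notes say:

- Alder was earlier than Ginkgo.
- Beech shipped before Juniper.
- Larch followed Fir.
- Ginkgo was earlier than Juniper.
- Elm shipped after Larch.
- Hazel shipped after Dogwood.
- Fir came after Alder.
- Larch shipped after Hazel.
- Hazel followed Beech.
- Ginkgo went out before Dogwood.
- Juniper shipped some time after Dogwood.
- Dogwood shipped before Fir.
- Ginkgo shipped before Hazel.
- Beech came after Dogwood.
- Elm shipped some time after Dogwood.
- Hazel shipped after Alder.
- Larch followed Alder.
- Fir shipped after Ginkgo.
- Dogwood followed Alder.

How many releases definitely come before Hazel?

Directly stated before Hazel: Alder, Beech, Dogwood, and Ginkgo.
That's Alder, Beech, Dogwood, and Ginkgo — 4 in all.

4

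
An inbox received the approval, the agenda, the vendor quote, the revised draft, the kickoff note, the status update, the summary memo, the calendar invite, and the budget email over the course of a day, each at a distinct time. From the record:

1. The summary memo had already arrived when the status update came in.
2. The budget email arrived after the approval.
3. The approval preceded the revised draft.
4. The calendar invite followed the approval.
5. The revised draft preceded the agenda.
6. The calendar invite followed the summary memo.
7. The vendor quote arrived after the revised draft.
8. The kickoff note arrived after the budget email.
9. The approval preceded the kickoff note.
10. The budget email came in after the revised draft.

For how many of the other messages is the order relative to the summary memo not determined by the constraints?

Forced after the summary memo: the calendar invite and the status update.
That leaves the agenda, the approval, the budget email, the kickoff note, the revised draft, and the vendor quote with no forced order relative to the summary memo — 6.

6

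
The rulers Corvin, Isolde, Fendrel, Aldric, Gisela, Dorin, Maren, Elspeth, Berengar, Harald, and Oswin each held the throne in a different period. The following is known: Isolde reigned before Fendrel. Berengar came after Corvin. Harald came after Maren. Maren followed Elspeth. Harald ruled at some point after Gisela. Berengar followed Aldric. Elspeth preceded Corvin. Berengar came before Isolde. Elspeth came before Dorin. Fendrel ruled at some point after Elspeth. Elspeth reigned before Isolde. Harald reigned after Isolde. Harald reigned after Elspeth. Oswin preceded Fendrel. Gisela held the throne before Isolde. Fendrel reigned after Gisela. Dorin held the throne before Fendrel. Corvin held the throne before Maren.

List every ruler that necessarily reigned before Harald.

Directly stated before Harald: Elspeth, Gisela, Isolde, and Maren.
Aldric reaches Harald via Aldric → Berengar → Isolde → Harald.
Berengar reaches Harald via Berengar → Isolde → Harald.
Corvin reaches Harald via Corvin → Maren → Harald.
No chain forces Oswin (or any of the others) ahead of Harald.

Aldric, Berengar, Corvin, Elspeth, Gisela, Isolde, Maren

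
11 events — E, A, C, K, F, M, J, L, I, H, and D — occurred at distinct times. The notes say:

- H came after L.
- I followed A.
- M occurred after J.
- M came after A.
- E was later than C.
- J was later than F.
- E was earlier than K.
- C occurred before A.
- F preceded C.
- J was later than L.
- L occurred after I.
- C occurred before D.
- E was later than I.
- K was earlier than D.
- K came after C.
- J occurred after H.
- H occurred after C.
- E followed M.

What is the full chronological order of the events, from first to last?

The constraints fix every adjacent pair, so only one ordering works:
F → C → A → I → L → H → J → M → E → K → D.

F, C, A, I, L, H, J, M, E, K, D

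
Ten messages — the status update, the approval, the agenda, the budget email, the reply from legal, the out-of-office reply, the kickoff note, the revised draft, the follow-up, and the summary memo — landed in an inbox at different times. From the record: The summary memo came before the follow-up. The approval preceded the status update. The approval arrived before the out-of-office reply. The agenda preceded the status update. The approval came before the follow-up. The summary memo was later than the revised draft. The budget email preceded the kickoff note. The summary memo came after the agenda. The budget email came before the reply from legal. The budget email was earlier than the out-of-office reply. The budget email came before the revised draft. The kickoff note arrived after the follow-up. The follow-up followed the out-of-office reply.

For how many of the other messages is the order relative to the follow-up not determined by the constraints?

2

Forced before the follow-up: the agenda, the approval, the budget email, the out-of-office reply, the revised draft, and the summary memo; forced after the follow-up: the kickoff note.
That leaves the reply from legal and the status update with no forced order relative to the follow-up — 2.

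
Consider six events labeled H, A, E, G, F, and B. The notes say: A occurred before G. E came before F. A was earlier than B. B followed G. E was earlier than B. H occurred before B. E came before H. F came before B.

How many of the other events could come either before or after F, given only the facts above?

3

Forced before F: E; forced after F: B.
That leaves A, G, and H with no forced order relative to F — 3.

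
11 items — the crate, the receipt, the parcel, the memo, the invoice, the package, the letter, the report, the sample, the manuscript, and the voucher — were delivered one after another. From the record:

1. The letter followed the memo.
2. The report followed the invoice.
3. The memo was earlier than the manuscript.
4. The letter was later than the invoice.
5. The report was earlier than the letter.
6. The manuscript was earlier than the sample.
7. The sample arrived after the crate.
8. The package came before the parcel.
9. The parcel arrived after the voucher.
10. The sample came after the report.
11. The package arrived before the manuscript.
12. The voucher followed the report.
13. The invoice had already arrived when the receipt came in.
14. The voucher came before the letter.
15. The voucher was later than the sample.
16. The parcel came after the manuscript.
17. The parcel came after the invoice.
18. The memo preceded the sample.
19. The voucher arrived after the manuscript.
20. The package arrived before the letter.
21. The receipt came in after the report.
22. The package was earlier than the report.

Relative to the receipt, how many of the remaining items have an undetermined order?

Forced before the receipt: the invoice, the package, and the report.
That leaves the crate, the letter, the manuscript, the memo, the parcel, the sample, and the voucher with no forced order relative to the receipt — 7.

7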